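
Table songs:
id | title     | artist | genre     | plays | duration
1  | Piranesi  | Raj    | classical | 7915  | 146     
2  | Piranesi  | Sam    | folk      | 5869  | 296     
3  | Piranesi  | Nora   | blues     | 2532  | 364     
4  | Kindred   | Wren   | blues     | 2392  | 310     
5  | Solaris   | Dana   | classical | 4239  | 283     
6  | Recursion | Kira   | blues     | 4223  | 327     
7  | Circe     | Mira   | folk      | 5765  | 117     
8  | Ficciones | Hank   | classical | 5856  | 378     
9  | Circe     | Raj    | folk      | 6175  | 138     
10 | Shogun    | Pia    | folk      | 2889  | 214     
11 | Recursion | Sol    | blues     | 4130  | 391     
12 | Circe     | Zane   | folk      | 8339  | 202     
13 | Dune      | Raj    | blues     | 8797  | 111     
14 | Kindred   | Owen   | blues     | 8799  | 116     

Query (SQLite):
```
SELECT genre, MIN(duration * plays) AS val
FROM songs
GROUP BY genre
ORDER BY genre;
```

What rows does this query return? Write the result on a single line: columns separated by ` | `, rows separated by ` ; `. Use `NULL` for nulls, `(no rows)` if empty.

For each row compute duration * plays.
Group by genre; take MIN of the expression per group.
  blues: ids {3, 4, 6, 11, 13, 14} → MIN(duration * plays)=741520
  classical: ids {1, 5, 8} → MIN(duration * plays)=1155590
  folk: ids {2, 7, 9, 10, 12} → MIN(duration * plays)=618246

blues | 741520 ; classical | 1155590 ; folk | 618246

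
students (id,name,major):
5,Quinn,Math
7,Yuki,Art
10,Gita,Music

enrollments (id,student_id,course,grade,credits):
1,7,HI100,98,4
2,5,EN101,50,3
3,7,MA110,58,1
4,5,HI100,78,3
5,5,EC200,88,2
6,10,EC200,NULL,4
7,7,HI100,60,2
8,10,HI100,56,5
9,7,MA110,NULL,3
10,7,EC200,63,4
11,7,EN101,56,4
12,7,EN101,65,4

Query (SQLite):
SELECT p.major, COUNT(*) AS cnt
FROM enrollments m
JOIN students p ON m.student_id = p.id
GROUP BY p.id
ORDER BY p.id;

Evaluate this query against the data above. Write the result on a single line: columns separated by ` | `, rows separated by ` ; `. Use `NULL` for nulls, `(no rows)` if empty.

Join each enrollments row to its students via student_id.
Group joined rows by students.id; compute COUNT(*) per group.
  5: ids {2, 4, 5} → COUNT(*)=3
  7: ids {1, 3, 7, 9, 10, 11, 12} → COUNT(*)=7
  10: ids {6, 8} → COUNT(*)=2

Math | 3 ; Art | 7 ; Music | 2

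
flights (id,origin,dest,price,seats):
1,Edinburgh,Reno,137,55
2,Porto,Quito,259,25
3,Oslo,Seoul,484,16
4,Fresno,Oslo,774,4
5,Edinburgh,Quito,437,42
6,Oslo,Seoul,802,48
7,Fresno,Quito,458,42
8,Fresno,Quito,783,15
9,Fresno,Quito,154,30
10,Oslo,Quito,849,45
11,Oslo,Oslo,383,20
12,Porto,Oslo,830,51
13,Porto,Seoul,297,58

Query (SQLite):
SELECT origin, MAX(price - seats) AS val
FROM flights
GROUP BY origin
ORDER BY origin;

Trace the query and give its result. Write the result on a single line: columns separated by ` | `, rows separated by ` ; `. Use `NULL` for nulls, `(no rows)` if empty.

Edinburgh | 395 ; Fresno | 770 ; Oslo | 804 ; Porto | 779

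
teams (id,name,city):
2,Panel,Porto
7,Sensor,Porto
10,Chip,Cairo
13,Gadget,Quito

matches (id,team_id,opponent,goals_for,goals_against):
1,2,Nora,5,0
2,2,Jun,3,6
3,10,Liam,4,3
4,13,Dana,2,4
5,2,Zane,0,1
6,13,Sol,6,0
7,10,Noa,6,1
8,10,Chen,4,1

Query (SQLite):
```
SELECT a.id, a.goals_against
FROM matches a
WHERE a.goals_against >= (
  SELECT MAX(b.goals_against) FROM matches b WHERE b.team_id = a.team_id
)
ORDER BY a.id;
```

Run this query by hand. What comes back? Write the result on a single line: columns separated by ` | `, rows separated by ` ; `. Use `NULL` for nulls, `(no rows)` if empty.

2 | 6 ; 3 | 3 ; 4 | 4

For each matches row a, compute MAX(goals_against) over rows sharing a.team_id.
Keep row a if a.goals_against >= that per-group MAX.
  team_id=2: MAX(goals_against) = 6
  team_id=10: MAX(goals_against) = 3
  team_id=13: MAX(goals_against) = 4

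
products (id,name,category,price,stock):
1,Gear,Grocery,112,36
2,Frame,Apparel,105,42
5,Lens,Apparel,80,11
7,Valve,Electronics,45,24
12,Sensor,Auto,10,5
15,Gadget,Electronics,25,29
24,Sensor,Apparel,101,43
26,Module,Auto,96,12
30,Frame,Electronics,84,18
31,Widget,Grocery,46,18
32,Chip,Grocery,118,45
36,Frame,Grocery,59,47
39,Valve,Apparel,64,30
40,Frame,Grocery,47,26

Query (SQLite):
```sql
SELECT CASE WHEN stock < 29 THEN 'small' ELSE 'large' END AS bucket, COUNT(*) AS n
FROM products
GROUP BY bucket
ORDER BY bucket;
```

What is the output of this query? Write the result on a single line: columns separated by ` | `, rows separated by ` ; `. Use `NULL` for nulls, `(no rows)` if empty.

large | 7 ; small | 7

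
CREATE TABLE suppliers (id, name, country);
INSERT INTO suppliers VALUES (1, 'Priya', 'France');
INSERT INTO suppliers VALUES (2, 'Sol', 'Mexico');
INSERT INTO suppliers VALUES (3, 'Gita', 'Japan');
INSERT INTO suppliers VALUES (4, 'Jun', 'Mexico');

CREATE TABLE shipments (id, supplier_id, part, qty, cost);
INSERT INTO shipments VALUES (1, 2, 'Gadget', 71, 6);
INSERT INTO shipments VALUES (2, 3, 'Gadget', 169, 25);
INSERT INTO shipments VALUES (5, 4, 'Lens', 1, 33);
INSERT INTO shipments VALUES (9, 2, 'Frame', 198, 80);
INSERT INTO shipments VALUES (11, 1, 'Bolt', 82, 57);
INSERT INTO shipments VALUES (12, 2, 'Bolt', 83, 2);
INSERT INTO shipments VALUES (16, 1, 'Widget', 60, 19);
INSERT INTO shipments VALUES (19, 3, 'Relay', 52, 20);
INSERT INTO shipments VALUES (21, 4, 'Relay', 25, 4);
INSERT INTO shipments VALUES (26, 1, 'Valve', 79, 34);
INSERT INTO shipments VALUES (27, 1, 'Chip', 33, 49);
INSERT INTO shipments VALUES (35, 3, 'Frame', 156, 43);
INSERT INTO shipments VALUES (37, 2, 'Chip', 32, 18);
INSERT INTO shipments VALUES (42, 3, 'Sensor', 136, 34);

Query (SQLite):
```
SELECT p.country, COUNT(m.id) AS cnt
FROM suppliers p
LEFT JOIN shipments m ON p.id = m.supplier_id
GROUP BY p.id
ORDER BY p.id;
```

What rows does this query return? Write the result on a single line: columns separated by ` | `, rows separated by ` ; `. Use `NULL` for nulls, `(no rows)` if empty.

France | 4 ; Mexico | 4 ; Japan | 4 ; Mexico | 2

LEFT JOIN keeps every suppliers row; unmatched ones get NULL for shipments columns.
Group by suppliers.id and compute COUNT(m.id). COUNT(col) of an all-NULL group is 0.
  1: ids {11, 16, 26, 27} → COUNT(m.id)=4
  2: ids {1, 9, 12, 37} → COUNT(m.id)=4
  3: ids {2, 19, 35, 42} → COUNT(m.id)=4
  4: ids {5, 21} → COUNT(m.id)=2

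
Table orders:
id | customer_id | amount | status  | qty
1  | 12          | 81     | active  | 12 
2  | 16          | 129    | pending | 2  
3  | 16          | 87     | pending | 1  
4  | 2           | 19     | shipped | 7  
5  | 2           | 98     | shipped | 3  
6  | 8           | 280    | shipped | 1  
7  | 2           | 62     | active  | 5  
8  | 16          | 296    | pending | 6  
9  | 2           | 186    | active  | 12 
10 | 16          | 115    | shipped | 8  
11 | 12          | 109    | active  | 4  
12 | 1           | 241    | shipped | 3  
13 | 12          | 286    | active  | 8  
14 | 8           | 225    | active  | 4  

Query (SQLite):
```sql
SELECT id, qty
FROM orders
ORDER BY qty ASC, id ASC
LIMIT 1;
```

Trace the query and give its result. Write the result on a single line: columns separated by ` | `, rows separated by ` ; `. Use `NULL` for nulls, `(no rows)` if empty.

Sort by qty asc, tiebreak id asc: (1, id=3), (1, id=6), (2, id=2), (3, id=5) …. Take first 1.

3 | 1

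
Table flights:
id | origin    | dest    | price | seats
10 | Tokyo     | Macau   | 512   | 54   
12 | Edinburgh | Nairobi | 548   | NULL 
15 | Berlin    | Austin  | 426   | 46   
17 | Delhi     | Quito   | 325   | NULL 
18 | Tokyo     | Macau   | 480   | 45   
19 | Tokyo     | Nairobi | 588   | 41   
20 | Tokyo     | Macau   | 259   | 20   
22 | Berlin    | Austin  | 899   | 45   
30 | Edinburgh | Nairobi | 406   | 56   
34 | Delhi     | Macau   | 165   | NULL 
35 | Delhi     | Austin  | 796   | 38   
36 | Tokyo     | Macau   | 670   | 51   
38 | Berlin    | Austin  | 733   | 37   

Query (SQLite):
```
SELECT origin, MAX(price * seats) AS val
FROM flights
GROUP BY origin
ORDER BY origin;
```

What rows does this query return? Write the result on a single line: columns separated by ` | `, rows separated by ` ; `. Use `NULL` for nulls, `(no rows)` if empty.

For each row compute price * seats.
Group by origin; take MAX of the expression per group.
  Berlin: ids {15, 22, 38} → MAX(price * seats)=40455
  Delhi: ids {17, 34, 35} → MAX(price * seats)=30248
  Edinburgh: ids {12, 30} → MAX(price * seats)=22736
  Tokyo: ids {10, 18, 19, 20, 36} → MAX(price * seats)=34170

Berlin | 40455 ; Delhi | 30248 ; Edinburgh | 22736 ; Tokyo | 34170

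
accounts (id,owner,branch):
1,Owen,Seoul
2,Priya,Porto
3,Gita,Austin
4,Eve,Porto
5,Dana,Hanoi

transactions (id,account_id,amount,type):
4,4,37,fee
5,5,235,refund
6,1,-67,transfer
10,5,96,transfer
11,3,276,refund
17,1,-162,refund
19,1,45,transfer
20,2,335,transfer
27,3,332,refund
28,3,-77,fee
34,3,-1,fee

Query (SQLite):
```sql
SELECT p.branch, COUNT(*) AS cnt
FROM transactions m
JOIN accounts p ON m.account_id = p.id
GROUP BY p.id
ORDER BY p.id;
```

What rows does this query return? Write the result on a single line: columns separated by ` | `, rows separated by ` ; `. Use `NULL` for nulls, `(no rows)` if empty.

Join each transactions row to its accounts via account_id.
Group joined rows by accounts.id; compute COUNT(*) per group.
  1: ids {6, 17, 19} → COUNT(*)=3
  2: ids {20} → COUNT(*)=1
  3: ids {11, 27, 28, 34} → COUNT(*)=4
  4: ids {4} → COUNT(*)=1
  5: ids {5, 10} → COUNT(*)=2

Seoul | 3 ; Porto | 1 ; Austin | 4 ; Porto | 1 ; Hanoi | 2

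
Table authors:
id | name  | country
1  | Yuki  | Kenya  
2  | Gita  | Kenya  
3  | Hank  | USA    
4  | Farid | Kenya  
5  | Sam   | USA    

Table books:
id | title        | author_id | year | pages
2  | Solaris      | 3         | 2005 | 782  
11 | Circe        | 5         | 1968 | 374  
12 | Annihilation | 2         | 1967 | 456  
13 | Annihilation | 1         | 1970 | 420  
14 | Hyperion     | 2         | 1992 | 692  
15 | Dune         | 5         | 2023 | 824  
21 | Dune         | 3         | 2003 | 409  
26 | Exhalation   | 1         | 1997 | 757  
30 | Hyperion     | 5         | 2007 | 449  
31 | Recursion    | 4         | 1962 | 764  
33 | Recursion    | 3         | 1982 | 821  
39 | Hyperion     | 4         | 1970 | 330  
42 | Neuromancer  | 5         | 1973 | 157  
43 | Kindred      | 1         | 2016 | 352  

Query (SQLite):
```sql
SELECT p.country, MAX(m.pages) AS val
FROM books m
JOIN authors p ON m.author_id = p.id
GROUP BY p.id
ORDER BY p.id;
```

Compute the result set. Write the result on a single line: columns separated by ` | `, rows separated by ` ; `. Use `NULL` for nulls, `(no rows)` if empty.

Kenya | 757 ; Kenya | 692 ; USA | 821 ; Kenya | 764 ; USA | 824

Join each books row to its authors via author_id.
Group joined rows by authors.id; compute MAX(m.pages) per group.
  1: ids {13, 26, 43} → MAX(m.pages)=757
  2: ids {12, 14} → MAX(m.pages)=692
  3: ids {2, 21, 33} → MAX(m.pages)=821
  4: ids {31, 39} → MAX(m.pages)=764
  5: ids {11, 15, 30, 42} → MAX(m.pages)=824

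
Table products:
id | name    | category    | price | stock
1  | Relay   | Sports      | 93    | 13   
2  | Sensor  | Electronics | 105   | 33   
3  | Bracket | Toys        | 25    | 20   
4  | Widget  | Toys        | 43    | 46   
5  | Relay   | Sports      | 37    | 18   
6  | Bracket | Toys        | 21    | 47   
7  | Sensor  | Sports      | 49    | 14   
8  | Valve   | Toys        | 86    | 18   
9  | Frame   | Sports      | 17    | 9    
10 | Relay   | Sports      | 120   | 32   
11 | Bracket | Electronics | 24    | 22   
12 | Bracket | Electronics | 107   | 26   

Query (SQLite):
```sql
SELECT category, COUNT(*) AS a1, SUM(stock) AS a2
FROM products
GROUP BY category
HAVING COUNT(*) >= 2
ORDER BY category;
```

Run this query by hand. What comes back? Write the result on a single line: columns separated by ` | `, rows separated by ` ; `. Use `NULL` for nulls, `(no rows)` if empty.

Electronics | 3 | 81 ; Sports | 5 | 86 ; Toys | 4 | 131

Group products by category.
Per group compute: COUNT(*), SUM(stock).
HAVING: drop groups with fewer than 2 rows.
  Electronics: ids {2, 11, 12} → COUNT(*)=3, SUM(stock)=81
  Sports: ids {1, 5, 7, 9, 10} → COUNT(*)=5, SUM(stock)=86
  Toys: ids {3, 4, 6, 8} → COUNT(*)=4, SUM(stock)=131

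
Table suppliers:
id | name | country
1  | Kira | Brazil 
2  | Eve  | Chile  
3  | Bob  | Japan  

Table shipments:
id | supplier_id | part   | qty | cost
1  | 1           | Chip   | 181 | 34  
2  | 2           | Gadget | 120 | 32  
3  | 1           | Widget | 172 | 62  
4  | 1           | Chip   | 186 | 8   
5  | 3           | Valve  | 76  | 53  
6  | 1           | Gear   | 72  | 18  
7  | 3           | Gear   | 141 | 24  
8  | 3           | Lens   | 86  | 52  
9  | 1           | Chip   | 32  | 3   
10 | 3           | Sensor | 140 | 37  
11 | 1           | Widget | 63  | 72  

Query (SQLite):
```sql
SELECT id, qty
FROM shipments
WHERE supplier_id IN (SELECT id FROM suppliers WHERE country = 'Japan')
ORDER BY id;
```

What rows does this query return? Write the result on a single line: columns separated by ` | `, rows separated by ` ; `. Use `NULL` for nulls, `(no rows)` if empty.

5 | 76 ; 7 | 141 ; 8 | 86 ; 10 | 140

Inner query: suppliers.id where country = 'Japan'.
Outer: keep shipments rows whose supplier_id is in that set.
Inner query → {3}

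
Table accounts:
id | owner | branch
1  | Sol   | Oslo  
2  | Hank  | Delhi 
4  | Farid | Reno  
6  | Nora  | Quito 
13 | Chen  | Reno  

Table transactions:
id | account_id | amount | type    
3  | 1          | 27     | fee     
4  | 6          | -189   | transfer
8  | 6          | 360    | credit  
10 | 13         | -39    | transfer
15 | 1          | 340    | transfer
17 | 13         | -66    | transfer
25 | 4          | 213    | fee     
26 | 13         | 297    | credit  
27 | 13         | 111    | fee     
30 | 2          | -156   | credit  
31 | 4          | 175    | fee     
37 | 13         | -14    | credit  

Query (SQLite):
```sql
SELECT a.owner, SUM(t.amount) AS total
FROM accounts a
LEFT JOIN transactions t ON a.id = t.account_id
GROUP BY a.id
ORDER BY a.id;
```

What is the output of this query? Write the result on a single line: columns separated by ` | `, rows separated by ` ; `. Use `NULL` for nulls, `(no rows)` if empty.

LEFT JOIN keeps every accounts row; unmatched ones get NULL for transactions columns.
Group by accounts.id and compute SUM(t.amount). SUM over an all-NULL group is NULL.
  1: ids {3, 15} → SUM(t.amount)=367
  2: ids {30} → SUM(t.amount)=-156
  4: ids {25, 31} → SUM(t.amount)=388
  6: ids {4, 8} → SUM(t.amount)=171
  13: ids {10, 17, 26, 27, 37} → SUM(t.amount)=289

Sol | 367 ; Hank | -156 ; Farid | 388 ; Nora | 171 ; Chen | 289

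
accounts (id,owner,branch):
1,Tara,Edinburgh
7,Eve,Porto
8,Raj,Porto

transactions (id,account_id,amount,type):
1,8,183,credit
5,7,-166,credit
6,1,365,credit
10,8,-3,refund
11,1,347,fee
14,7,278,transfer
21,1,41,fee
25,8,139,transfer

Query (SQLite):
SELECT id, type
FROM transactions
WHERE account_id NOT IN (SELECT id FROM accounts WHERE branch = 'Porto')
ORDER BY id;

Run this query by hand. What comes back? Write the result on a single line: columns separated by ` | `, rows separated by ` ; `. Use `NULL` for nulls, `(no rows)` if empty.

6 | credit ; 11 | fee ; 21 | fee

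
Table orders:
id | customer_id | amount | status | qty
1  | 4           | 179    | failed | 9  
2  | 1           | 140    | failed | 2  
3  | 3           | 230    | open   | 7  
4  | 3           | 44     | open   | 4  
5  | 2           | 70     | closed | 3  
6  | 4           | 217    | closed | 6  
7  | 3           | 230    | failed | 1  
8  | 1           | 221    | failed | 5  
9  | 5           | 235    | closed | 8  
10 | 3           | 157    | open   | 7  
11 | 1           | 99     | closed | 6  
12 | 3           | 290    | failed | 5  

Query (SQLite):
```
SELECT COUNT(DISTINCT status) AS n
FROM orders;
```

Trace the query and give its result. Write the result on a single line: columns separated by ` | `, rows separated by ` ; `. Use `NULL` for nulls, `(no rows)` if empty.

3

Count distinct non-NULL status values.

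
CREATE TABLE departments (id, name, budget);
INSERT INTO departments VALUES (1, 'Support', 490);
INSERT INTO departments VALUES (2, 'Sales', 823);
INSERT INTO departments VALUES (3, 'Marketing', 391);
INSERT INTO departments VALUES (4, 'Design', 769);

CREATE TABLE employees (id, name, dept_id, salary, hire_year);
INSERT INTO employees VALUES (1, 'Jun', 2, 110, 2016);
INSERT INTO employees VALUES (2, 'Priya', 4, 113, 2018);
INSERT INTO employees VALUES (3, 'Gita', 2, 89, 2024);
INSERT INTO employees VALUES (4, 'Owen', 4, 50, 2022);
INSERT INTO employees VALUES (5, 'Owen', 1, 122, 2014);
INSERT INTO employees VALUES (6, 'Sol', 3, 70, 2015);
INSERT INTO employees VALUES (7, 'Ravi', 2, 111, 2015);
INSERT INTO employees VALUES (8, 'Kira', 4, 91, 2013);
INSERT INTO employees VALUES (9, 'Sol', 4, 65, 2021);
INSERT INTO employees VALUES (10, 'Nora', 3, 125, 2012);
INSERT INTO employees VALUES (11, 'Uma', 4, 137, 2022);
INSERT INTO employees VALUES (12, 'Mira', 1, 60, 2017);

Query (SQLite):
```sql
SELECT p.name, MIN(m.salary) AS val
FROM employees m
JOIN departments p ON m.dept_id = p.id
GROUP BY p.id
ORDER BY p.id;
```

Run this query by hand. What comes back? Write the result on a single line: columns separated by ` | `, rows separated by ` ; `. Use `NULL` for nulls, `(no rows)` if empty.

Join each employees row to its departments via dept_id.
Group joined rows by departments.id; compute MIN(m.salary) per group.
  1: ids {5, 12} → MIN(m.salary)=60
  2: ids {1, 3, 7} → MIN(m.salary)=89
  3: ids {6, 10} → MIN(m.salary)=70
  4: ids {2, 4, 8, 9, 11} → MIN(m.salary)=50

Support | 60 ; Sales | 89 ; Marketing | 70 ; Design | 50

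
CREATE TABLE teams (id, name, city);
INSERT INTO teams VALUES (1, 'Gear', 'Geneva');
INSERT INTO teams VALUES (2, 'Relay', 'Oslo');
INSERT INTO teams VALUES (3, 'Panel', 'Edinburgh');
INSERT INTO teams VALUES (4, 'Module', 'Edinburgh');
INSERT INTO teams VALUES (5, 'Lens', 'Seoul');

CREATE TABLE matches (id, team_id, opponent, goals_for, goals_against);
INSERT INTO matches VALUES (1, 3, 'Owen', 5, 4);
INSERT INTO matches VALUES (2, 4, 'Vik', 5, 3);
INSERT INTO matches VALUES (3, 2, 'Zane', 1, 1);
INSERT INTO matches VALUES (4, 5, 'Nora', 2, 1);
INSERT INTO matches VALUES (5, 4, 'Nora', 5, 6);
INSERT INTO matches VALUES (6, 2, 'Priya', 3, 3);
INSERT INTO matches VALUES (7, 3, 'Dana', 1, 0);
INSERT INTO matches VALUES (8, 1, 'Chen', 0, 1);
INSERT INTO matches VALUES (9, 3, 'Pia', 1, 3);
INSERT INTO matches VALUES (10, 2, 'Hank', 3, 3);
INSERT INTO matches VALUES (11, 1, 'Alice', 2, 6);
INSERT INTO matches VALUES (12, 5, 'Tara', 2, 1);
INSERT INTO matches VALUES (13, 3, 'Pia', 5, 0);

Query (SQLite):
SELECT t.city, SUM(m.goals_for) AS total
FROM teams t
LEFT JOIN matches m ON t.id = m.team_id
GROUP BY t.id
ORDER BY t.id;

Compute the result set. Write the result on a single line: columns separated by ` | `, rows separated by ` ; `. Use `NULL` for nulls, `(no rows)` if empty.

Geneva | 2 ; Oslo | 7 ; Edinburgh | 12 ; Edinburgh | 10 ; Seoul | 4

LEFT JOIN keeps every teams row; unmatched ones get NULL for matches columns.
Group by teams.id and compute SUM(m.goals_for). SUM over an all-NULL group is NULL.
  1: ids {8, 11} → SUM(m.goals_for)=2
  2: ids {3, 6, 10} → SUM(m.goals_for)=7
  3: ids {1, 7, 9, 13} → SUM(m.goals_for)=12
  4: ids {2, 5} → SUM(m.goals_for)=10
  5: ids {4, 12} → SUM(m.goals_for)=4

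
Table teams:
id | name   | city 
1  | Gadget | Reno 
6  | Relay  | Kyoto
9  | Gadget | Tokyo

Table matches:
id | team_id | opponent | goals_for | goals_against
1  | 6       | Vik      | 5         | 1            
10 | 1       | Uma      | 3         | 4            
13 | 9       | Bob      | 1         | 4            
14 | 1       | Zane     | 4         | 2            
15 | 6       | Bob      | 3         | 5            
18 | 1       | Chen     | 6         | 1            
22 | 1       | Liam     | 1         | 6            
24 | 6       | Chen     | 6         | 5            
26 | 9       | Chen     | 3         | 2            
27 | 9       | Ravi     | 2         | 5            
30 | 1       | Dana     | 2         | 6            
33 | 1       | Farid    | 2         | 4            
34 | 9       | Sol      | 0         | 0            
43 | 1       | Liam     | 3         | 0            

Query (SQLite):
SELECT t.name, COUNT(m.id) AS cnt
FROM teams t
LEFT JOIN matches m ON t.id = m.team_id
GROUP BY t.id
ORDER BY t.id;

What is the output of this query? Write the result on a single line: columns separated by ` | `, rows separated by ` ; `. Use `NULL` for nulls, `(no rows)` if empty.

Gadget | 7 ; Relay | 3 ; Gadget | 4

LEFT JOIN keeps every teams row; unmatched ones get NULL for matches columns.
Group by teams.id and compute COUNT(m.id). COUNT(col) of an all-NULL group is 0.
  1: ids {10, 14, 18, 22, 30, 33, 43} → COUNT(m.id)=7
  6: ids {1, 15, 24} → COUNT(m.id)=3
  9: ids {13, 26, 27, 34} → COUNT(m.id)=4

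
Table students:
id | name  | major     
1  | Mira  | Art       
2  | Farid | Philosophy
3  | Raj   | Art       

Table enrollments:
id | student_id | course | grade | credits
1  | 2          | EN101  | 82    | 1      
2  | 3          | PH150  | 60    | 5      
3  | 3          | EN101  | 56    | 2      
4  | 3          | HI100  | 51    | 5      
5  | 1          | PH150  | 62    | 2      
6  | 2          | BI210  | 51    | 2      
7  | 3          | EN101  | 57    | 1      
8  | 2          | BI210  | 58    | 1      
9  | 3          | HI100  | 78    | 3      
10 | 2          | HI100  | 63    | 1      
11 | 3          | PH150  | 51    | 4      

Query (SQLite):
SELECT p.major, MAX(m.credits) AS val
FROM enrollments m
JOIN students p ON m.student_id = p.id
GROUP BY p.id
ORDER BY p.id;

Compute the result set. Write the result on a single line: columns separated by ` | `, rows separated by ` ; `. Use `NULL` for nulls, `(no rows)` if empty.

Art | 2 ; Philosophy | 2 ; Art | 5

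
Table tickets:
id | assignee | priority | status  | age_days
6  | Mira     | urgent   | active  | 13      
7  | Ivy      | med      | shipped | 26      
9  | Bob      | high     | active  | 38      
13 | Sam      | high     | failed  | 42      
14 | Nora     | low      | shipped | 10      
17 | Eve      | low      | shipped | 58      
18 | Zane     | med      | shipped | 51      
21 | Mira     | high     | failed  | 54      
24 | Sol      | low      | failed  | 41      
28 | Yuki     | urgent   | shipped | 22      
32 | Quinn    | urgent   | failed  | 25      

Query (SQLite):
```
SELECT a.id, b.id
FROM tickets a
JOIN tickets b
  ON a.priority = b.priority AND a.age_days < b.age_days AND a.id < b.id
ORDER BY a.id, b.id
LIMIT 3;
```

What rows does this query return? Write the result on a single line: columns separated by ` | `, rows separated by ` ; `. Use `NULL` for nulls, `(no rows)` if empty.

Pairs (a,b) with same priority, a.age_days < b.age_days, a.id < b.id.
priority groups: high:{9,13,21} low:{14,17,24} med:{7,18} urgent:{6,28,32}
Ordered by (a.id, b.id); first 3.

6 | 28 ; 6 | 32 ; 7 | 18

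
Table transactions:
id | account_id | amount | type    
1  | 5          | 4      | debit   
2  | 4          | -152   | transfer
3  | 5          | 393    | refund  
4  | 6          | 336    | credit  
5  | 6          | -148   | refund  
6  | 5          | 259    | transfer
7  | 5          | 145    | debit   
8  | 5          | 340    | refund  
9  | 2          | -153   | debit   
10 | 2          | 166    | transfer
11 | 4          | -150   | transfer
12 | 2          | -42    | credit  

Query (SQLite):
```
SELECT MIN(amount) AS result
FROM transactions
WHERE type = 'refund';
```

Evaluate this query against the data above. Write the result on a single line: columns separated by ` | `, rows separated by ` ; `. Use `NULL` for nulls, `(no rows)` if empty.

Rows where type='refund' → amount values: [393, -148, 340].
MIN of non-NULL values = -148.

-148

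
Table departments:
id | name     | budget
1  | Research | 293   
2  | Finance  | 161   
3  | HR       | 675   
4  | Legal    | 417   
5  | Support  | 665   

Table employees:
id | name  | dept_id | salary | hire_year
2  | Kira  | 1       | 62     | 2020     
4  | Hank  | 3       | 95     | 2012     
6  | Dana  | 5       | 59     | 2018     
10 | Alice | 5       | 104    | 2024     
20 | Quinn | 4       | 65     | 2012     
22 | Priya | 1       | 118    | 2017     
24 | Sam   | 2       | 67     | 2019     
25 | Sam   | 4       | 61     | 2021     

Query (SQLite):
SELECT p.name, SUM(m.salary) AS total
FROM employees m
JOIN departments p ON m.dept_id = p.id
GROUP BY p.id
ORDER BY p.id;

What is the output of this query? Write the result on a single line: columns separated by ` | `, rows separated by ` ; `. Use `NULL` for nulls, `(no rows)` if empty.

Join each employees row to its departments via dept_id.
Group joined rows by departments.id; compute SUM(m.salary) per group.
  1: ids {2, 22} → SUM(m.salary)=180
  2: ids {24} → SUM(m.salary)=67
  3: ids {4} → SUM(m.salary)=95
  4: ids {20, 25} → SUM(m.salary)=126
  5: ids {6, 10} → SUM(m.salary)=163

Research | 180 ; Finance | 67 ; HR | 95 ; Legal | 126 ; Support | 163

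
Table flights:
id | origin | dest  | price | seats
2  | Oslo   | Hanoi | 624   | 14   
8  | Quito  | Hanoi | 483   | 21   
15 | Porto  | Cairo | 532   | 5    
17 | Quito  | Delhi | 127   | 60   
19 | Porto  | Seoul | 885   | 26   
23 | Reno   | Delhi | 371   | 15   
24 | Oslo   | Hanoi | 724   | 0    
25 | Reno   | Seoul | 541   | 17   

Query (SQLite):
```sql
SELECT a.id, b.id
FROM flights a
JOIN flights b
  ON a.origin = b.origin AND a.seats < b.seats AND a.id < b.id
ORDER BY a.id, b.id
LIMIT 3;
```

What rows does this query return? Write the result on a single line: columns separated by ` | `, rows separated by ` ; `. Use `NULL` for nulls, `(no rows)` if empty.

Pairs (a,b) with same origin, a.seats < b.seats, a.id < b.id.
origin groups: Oslo:{2,24} Porto:{15,19} Quito:{8,17} Reno:{23,25}
Ordered by (a.id, b.id); first 3.

8 | 17 ; 15 | 19 ; 23 | 25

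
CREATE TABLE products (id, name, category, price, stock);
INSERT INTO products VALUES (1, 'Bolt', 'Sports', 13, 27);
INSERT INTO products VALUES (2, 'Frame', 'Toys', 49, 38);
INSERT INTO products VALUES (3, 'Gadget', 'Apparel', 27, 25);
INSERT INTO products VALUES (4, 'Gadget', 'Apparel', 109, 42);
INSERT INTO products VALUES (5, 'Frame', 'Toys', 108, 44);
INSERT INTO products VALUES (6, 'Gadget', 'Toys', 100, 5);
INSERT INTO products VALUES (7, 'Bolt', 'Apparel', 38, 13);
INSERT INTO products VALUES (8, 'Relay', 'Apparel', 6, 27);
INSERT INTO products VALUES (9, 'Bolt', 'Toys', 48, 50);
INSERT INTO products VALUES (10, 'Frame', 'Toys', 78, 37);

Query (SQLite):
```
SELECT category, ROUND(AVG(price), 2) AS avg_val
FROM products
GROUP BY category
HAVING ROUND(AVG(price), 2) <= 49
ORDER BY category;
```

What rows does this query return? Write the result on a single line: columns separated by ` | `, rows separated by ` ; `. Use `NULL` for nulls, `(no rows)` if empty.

Apparel | 45 ; Sports | 13

Partition products by category; compute ROUND(AVG(price), 2) within each group.
HAVING: keep groups where ROUND(AVG(price), 2) <= 49.
  Apparel: ids {3, 4, 7, 8} → ROUND(AVG(price), 2)=45
  Sports: ids {1} → ROUND(AVG(price), 2)=13
  Toys: ids {2, 5, 6, 9, 10} → ROUND(AVG(price), 2)=76.6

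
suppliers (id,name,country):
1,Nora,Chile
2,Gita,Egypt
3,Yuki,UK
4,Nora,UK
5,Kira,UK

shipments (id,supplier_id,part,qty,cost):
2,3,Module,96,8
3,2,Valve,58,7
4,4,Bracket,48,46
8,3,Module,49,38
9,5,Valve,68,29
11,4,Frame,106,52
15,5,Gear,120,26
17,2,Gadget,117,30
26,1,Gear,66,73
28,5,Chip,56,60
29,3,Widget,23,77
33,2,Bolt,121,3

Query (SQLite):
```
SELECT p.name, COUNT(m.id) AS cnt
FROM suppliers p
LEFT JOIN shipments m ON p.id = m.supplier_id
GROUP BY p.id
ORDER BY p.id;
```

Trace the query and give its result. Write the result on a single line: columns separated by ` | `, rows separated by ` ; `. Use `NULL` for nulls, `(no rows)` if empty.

Nora | 1 ; Gita | 3 ; Yuki | 3 ; Nora | 2 ; Kira | 3

LEFT JOIN keeps every suppliers row; unmatched ones get NULL for shipments columns.
Group by suppliers.id and compute COUNT(m.id). COUNT(col) of an all-NULL group is 0.
  1: ids {26} → COUNT(m.id)=1
  2: ids {3, 17, 33} → COUNT(m.id)=3
  3: ids {2, 8, 29} → COUNT(m.id)=3
  4: ids {4, 11} → COUNT(m.id)=2
  5: ids {9, 15, 28} → COUNT(m.id)=3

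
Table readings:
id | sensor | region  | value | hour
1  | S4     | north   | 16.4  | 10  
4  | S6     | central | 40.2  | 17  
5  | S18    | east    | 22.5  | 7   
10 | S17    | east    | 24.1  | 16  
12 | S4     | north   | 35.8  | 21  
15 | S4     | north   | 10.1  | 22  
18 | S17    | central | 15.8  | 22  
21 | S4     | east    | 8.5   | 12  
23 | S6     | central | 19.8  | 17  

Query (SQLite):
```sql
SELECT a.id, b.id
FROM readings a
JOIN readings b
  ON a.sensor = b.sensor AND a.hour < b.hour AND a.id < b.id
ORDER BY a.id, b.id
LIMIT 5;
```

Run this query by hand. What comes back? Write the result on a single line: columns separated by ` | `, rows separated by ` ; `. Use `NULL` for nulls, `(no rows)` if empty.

1 | 12 ; 1 | 15 ; 1 | 21 ; 10 | 18 ; 12 | 15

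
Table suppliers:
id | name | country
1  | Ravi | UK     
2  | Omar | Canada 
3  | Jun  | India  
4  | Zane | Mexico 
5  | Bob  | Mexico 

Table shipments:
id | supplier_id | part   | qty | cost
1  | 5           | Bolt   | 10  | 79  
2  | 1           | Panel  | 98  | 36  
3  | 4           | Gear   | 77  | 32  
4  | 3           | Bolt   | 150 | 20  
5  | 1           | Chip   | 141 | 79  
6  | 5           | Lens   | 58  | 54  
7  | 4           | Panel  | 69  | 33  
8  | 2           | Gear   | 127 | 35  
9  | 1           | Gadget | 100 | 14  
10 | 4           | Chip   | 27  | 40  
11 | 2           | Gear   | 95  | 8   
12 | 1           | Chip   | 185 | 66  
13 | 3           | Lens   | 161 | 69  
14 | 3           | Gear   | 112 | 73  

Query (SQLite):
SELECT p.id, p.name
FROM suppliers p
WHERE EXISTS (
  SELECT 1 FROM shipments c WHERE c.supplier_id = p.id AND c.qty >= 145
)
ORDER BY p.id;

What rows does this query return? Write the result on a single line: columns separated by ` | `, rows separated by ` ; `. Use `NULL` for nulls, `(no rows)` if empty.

1 | Ravi ; 3 | Jun

For each suppliers row, check whether any shipments with matching supplier_id has qty >= 145.
Keep rows where that is true.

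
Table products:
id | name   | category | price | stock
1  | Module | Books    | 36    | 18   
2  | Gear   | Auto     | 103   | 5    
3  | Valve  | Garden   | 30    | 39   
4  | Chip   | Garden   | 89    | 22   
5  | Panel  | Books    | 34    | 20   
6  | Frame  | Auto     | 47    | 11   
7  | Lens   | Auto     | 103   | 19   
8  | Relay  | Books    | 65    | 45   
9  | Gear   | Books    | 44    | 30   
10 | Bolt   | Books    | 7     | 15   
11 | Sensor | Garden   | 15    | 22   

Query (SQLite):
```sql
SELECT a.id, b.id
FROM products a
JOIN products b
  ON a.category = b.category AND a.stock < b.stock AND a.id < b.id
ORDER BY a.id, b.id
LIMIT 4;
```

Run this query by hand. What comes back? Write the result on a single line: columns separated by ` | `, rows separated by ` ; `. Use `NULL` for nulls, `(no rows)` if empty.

Pairs (a,b) with same category, a.stock < b.stock, a.id < b.id.
category groups: Auto:{2,6,7} Books:{1,5,8,9,10} Garden:{3,4,11}
Ordered by (a.id, b.id); first 4.

1 | 5 ; 1 | 8 ; 1 | 9 ; 2 | 6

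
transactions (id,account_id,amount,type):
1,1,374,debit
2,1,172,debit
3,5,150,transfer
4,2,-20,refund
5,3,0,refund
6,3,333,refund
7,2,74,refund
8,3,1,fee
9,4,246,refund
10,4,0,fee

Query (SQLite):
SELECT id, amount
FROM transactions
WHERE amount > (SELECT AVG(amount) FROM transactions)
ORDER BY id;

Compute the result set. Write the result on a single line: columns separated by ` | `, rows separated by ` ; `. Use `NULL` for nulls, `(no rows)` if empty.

Scalar subquery: AVG(amount) over all transactions rows = 133.0.
Keep rows where amount > that value.

1 | 374 ; 2 | 172 ; 3 | 150 ; 6 | 333 ; 9 | 246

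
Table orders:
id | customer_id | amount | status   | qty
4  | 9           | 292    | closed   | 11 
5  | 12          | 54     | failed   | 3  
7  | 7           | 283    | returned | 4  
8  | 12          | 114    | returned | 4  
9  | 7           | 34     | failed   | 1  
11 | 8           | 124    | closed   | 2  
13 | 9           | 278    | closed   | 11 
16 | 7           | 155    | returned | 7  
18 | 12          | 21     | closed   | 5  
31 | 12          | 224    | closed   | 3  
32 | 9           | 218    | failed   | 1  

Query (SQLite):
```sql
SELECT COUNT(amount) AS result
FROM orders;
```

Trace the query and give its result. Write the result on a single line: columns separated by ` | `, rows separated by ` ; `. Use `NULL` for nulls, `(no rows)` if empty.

11

All amount values: [292, 54, 283, 114, 34, 124, 278, 155, 21, 224, 218].
COUNT(amount) counts non-NULL values → 11.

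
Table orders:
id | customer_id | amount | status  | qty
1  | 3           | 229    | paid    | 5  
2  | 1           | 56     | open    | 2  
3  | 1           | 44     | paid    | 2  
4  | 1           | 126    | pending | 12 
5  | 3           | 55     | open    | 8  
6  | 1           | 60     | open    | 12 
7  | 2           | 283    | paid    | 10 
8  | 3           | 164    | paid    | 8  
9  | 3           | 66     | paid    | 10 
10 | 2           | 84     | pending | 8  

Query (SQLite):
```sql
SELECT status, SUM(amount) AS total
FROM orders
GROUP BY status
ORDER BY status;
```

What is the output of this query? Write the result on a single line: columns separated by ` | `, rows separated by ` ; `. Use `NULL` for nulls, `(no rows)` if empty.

Partition orders by status; compute SUM(amount) within each group.
  open: ids {2, 5, 6} → SUM(amount)=171
  paid: ids {1, 3, 7, 8, 9} → SUM(amount)=786
  pending: ids {4, 10} → SUM(amount)=210

open | 171 ; paid | 786 ; pending | 210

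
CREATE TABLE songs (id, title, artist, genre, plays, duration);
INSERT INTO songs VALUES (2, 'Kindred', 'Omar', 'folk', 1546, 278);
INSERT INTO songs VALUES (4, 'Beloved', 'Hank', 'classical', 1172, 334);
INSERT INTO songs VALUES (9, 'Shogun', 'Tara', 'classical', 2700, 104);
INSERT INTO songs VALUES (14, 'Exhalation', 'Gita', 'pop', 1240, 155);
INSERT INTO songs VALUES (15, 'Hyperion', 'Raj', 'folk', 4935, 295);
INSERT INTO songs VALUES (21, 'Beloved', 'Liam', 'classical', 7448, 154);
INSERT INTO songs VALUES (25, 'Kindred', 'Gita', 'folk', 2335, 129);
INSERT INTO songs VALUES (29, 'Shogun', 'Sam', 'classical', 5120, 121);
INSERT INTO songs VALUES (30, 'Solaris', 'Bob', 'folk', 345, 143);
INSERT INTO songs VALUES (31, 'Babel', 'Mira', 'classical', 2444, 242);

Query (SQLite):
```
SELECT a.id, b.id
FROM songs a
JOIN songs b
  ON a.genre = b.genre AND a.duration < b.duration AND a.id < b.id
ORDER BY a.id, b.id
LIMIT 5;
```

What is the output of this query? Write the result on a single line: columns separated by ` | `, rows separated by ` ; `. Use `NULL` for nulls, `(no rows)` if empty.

Pairs (a,b) with same genre, a.duration < b.duration, a.id < b.id.
genre groups: classical:{4,9,21,29,31} folk:{2,15,25,30} pop:{14}
Ordered by (a.id, b.id); first 5.

2 | 15 ; 9 | 21 ; 9 | 29 ; 9 | 31 ; 21 | 31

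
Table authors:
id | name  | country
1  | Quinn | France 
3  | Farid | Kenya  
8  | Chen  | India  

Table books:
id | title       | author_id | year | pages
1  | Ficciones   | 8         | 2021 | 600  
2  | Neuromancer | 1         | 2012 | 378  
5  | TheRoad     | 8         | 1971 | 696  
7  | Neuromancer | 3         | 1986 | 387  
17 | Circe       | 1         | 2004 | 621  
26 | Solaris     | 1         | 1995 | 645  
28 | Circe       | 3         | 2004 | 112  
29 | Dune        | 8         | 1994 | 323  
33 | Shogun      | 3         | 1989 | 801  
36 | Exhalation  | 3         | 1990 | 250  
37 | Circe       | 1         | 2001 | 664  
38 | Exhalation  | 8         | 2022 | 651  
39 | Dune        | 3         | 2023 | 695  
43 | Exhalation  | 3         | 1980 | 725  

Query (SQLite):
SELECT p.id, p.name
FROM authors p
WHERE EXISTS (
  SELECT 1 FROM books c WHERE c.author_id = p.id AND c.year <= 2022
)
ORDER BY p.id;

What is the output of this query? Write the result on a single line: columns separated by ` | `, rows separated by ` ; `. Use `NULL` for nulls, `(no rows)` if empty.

For each authors row, check whether any books with matching author_id has year <= 2022.
Keep rows where that is true.

1 | Quinn ; 3 | Farid ; 8 | Chen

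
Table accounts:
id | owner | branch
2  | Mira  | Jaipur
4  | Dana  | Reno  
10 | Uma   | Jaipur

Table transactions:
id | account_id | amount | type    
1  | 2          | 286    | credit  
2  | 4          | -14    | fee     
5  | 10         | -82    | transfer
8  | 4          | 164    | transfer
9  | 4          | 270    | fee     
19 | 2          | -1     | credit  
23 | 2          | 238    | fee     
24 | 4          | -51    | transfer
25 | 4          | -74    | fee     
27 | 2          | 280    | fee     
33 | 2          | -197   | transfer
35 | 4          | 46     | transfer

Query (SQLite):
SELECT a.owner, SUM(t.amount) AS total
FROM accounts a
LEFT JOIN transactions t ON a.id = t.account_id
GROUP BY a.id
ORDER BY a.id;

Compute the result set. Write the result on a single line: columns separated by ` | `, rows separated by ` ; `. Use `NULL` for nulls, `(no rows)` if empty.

Mira | 606 ; Dana | 341 ; Uma | -82

LEFT JOIN keeps every accounts row; unmatched ones get NULL for transactions columns.
Group by accounts.id and compute SUM(t.amount). SUM over an all-NULL group is NULL.
  2: ids {1, 19, 23, 27, 33} → SUM(t.amount)=606
  4: ids {2, 8, 9, 24, 25, 35} → SUM(t.amount)=341
  10: ids {5} → SUM(t.amount)=-82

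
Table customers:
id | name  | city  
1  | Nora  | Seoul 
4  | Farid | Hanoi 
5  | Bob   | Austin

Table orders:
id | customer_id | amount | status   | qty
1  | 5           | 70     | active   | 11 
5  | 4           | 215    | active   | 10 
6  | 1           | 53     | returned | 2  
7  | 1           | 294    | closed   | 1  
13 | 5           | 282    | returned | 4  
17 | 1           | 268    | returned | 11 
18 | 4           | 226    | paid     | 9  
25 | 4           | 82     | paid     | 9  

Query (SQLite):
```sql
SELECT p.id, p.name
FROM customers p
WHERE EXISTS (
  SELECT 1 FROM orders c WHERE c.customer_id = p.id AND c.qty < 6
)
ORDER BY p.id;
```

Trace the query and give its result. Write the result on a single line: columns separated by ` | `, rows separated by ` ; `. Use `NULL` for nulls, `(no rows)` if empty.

For each customers row, check whether any orders with matching customer_id has qty < 6.
Keep rows where that is true.

1 | Nora ; 5 | Bob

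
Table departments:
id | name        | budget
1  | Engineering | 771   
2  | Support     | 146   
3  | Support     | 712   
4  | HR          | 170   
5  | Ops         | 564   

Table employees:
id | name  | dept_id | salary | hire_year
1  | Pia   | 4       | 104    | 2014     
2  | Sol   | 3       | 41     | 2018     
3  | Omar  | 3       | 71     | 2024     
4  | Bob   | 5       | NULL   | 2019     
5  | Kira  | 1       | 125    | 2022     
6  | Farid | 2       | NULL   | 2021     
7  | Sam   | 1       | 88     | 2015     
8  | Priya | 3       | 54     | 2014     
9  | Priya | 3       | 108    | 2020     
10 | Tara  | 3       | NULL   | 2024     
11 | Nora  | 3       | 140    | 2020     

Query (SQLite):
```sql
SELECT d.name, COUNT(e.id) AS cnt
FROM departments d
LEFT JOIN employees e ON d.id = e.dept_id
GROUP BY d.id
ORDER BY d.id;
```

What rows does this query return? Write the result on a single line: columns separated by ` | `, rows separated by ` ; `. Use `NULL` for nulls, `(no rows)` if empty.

Engineering | 2 ; Support | 1 ; Support | 6 ; HR | 1 ; Ops | 1

LEFT JOIN keeps every departments row; unmatched ones get NULL for employees columns.
Group by departments.id and compute COUNT(e.id). COUNT(col) of an all-NULL group is 0.
  1: ids {5, 7} → COUNT(e.id)=2
  2: ids {6} → COUNT(e.id)=1
  3: ids {2, 3, 8, 9, 10, 11} → COUNT(e.id)=6
  4: ids {1} → COUNT(e.id)=1
  5: ids {4} → COUNT(e.id)=1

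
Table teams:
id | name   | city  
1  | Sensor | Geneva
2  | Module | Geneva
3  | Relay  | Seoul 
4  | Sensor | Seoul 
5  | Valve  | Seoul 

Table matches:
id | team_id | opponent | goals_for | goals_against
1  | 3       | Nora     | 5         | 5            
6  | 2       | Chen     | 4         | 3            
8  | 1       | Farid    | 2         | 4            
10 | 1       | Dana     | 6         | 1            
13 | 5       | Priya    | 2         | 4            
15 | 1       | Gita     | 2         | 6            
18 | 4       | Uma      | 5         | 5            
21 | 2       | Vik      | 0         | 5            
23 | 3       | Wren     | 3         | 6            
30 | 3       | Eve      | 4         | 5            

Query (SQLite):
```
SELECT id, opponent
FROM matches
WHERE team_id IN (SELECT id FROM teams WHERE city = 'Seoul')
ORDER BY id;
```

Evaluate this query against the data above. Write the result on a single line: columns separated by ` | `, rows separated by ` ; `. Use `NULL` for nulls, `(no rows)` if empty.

Inner query: teams.id where city = 'Seoul'.
Outer: keep matches rows whose team_id is in that set.
Inner query → {3, 4, 5}

1 | Nora ; 13 | Priya ; 18 | Uma ; 23 | Wren ; 30 | Eve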